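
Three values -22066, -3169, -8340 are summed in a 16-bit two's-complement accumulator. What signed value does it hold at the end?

31961

-22066 + (-3169) = -25235 (1001110101101101)
-25235 + (-8340) = -33575 → wraps to 31961 (0111110011011001)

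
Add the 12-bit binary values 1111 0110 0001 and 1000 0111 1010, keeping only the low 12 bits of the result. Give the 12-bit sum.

011111011011

  111101100001
+ 100001111010
= 011111011011  (discard carry-out 1)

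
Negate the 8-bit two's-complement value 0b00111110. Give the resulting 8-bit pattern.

Invert: 11000001. Add 1: 11000010.
Check: 00111110 = 62, 11000010 = -62.

11000010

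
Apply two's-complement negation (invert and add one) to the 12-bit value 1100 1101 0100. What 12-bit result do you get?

001100101100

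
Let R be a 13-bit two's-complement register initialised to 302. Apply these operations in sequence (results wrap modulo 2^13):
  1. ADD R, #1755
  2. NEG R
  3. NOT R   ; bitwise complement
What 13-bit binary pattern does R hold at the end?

Start: R = 302 = 0000100101110.
R = 302 + 1755 = 2057 = 0100000001001
R = −(2057) = -2057 = 1011111110111
R = NOT 1011111110111 = 0100000001000 = 2056

0100000001000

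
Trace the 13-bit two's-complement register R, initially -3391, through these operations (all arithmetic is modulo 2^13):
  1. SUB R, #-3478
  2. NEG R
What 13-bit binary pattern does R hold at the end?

1111110101001

Start: R = -3391 = 1001011000001.
R = -3391 − (-3478) = 87 = 0000001010111
R = −(87) = -87 = 1111110101001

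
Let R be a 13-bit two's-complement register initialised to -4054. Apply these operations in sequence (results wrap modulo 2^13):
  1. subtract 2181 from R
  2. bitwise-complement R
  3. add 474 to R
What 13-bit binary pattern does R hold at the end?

1101000110100

Start: R = -4054 = 1000000101010.
R = -4054 − 2181 = -6235; wraps to 1957 = 0011110100101
R = NOT 0011110100101 = 1100001011010 = -1958
R = -1958 + 474 = -1484 = 1101000110100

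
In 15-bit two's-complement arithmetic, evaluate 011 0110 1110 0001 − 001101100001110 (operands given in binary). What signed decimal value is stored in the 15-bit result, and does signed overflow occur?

7123; no overflow

011 0110 1110 0001 → 011011011100001 = 14049 (signed)
001101100001110 = 6926 (signed)
Subtract via negate-and-add: invert 001101100001110 + 1 = 110010011110010 (i.e. -6926).
  011011011100001
+ 110010011110010
= 001101111010011  (discard carry-out 1)
Result 001101111010011: MSB = 0 → value 7123.
Addends (after negating the subtrahend) have opposite signs, so signed overflow cannot occur.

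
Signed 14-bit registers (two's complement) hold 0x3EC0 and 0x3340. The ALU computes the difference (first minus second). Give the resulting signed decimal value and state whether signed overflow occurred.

2944; no overflow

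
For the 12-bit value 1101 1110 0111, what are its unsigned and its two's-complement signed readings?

Unsigned: 110111100111 = 3559.
Signed: MSB=1 → 3559 − 4096 = -537.

unsigned = 3559, signed = -537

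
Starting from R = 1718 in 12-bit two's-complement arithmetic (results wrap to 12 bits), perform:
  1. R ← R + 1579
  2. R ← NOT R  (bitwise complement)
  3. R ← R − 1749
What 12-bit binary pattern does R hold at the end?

Start: R = 1718 = 011010110110.
R = 1718 + 1579 = 3297; wraps to -799 = 110011100001
R = NOT 110011100001 = 001100011110 = 798
R = 798 − 1749 = -951 = 110001001001

110001001001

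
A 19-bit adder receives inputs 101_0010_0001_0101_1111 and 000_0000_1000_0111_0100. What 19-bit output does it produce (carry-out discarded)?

1010010100111010011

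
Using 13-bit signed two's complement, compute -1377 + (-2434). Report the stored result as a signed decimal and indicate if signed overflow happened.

-3811; no overflow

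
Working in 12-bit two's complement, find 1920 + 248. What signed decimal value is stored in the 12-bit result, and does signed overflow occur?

1920 → 011110000000
248 → 000011111000
  011110000000
+ 000011111000
= 100001111000
Result 100001111000: MSB = 1 → 2168 − 4096 = -1928.
Both addends are non-negative but the stored result is negative: signed overflow. The true value 1920 + 248 = 2168 lies outside [-2048, 2047].

-1928; overflow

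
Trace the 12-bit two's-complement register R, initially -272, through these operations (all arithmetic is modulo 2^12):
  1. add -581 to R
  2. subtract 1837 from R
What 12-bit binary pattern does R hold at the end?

Start: R = -272 = 111011110000.
R = -272 + (-581) = -853 = 110010101011
R = -853 − 1837 = -2690; wraps to 1406 = 010101111110

010101111110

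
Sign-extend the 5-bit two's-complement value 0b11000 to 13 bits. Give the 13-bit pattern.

MSB of 11000 is 1; replicate it into the new high bits.
11111111|11000 → 1111111111000 (still -8).

1111111111000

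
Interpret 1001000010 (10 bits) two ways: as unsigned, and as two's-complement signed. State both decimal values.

unsigned = 578, signed = -446

Unsigned: 1001000010 = 578.
Signed: MSB=1 → 578 − 1024 = -446.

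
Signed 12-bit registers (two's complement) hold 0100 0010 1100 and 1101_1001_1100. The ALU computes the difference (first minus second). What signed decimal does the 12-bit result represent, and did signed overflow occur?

0100 0010 1100 → 010000101100 = 1068 (signed)
1101_1001_1100 → 110110011100 = -612 (signed)
Subtract via negate-and-add: invert 110110011100 + 1 = 001001100100 (i.e. 612).
  010000101100
+ 001001100100
= 011010010000
Result 011010010000: MSB = 0 → value 1680.
Both addends (after negating the subtrahend) are non-negative and so is the stored result: no signed overflow.

1680; no overflow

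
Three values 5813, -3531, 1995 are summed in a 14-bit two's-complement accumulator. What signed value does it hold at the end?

4277

5813 + (-3531) = 2282 (00100011101010)
2282 + 1995 = 4277 (01000010110101)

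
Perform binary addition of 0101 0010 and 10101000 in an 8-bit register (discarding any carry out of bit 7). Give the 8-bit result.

  01010010
+ 10101000
= 11111010

11111010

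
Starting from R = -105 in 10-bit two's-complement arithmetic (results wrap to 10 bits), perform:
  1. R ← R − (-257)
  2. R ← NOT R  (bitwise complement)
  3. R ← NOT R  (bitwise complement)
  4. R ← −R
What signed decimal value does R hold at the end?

Start: R = -105 = 1110010111.
R = -105 − (-257) = 152 = 0010011000
R = NOT 0010011000 = 1101100111 = -153
R = NOT 1101100111 = 0010011000 = 152
R = −(152) = -152 = 1101101000

-152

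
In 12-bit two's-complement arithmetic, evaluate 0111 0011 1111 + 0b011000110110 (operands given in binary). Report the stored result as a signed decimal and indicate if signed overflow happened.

-651; overflow

0111 0011 1111 → 011100111111 = 1855 (signed)
0b011000110110 → 011000110110 = 1590 (signed)
  011100111111
+ 011000110110
= 110101110101
Result 110101110101: MSB = 1 → 3445 − 4096 = -651.
Both addends are non-negative but the stored result is negative: signed overflow. The true value 1855 + 1590 = 3445 lies outside [-2048, 2047].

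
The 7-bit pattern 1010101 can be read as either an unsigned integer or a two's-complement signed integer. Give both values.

Unsigned: 1010101 = 85.
Signed: MSB=1 → 85 − 128 = -43.

unsigned = 85, signed = -43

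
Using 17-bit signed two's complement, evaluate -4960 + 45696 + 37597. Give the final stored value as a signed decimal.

-4960 + 45696 = 40736 (01001111100100000)
40736 + 37597 = 78333 → wraps to -52739 (10011000111111101)

-52739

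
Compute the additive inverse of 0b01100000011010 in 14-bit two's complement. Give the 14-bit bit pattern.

10011111100110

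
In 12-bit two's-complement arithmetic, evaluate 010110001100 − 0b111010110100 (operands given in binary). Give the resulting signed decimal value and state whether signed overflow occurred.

1752; no overflow

010110001100 = 1420 (signed)
0b111010110100 → 111010110100 = -332 (signed)
Subtract via negate-and-add: invert 111010110100 + 1 = 000101001100 (i.e. 332).
  010110001100
+ 000101001100
= 011011011000
Result 011011011000: MSB = 0 → value 1752.
Both addends (after negating the subtrahend) are non-negative and so is the stored result: no signed overflow.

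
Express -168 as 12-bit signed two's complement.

111101011000

|-168| = 168 = 000010101000 in 12 bits.
Invert the bits: 111101010111. Add 1: 111101011000.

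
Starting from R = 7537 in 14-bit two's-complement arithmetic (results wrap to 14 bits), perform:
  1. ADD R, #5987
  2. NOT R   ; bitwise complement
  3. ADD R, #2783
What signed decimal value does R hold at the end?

5642

Start: R = 7537 = 01110101110001.
R = 7537 + 5987 = 13524; wraps to -2860 = 11010011010100
R = NOT 11010011010100 = 00101100101011 = 2859
R = 2859 + 2783 = 5642 = 01011000001010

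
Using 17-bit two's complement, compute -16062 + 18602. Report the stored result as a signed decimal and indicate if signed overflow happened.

2540; no overflow

-16062 → 11100000101000010
18602 → 00100100010101010
  11100000101000010
+ 00100100010101010
= 00000100111101100  (discard carry-out 1)
Result 00000100111101100: MSB = 0 → value 2540.
Addends have opposite signs, so signed overflow cannot occur.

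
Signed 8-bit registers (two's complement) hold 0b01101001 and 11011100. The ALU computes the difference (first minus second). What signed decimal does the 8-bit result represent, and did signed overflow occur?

0b01101001 → 01101001 = 105 (signed)
11011100 = -36 (signed)
Subtract via negate-and-add: invert 11011100 + 1 = 00100100 (i.e. 36).
  01101001
+ 00100100
= 10001101
Result 10001101: MSB = 1 → 141 − 256 = -115.
Both addends (after negating the subtrahend) are non-negative but the stored result is negative: signed overflow. The true value 105 − (-36) = 141 lies outside [-128, 127].

-115; overflow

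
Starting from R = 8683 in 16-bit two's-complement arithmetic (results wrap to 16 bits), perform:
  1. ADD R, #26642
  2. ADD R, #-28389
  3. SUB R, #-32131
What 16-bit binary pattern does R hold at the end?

Start: R = 8683 = 0010000111101011.
R = 8683 + 26642 = 35325; wraps to -30211 = 1000100111111101
R = -30211 + (-28389) = -58600; wraps to 6936 = 0001101100011000
R = 6936 − (-32131) = 39067; wraps to -26469 = 1001100010011011

1001100010011011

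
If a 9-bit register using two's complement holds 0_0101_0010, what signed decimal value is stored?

MSB is 0, so the value is non-negative: 001010010 = 82.

82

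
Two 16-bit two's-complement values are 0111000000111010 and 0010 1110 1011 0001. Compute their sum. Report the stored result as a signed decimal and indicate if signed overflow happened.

-24853; overflow

0111000000111010 = 28730 (signed)
0010 1110 1011 0001 → 0010111010110001 = 11953 (signed)
  0111000000111010
+ 0010111010110001
= 1001111011101011
Result 1001111011101011: MSB = 1 → 40683 − 65536 = -24853.
Both addends are non-negative but the stored result is negative: signed overflow. The true value 28730 + 11953 = 40683 lies outside [-32768, 32767].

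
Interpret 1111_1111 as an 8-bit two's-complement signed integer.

-1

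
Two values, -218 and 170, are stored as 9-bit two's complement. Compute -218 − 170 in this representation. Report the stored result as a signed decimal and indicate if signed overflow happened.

-218 → 100100110
170 → 010101010
Subtract via negate-and-add: invert 010101010 + 1 = 101010110 (i.e. -170).
  100100110
+ 101010110
= 001111100  (discard carry-out 1)
Result 001111100: MSB = 0 → value 124.
Both addends (after negating the subtrahend) are negative but the stored result is non-negative: signed overflow. The true value -218 − 170 = -388 lies outside [-256, 255].

124; overflow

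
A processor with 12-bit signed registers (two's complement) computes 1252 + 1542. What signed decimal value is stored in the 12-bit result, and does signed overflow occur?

-1302; overflow

1252 → 010011100100
1542 → 011000000110
  010011100100
+ 011000000110
= 101011101010
Result 101011101010: MSB = 1 → 2794 − 4096 = -1302.
Both addends are non-negative but the stored result is negative: signed overflow. The true value 1252 + 1542 = 2794 lies outside [-2048, 2047].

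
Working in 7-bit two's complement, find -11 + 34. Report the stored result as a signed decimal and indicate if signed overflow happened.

23; no overflow

-11 → 1110101
34 → 0100010
  1110101
+ 0100010
= 0010111  (discard carry-out 1)
Result 0010111: MSB = 0 → value 23.
Addends have opposite signs, so signed overflow cannot occur.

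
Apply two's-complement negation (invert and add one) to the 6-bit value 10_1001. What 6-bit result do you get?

Invert: 010110. Add 1: 010111.

010111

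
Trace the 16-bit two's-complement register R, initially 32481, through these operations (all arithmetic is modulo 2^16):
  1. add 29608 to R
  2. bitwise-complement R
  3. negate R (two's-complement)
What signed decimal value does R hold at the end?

-3446

Start: R = 32481 = 0111111011100001.
R = 32481 + 29608 = 62089; wraps to -3447 = 1111001010001001
R = NOT 1111001010001001 = 0000110101110110 = 3446
R = −(3446) = -3446 = 1111001010001010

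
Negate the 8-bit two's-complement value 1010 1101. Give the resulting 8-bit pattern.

01010011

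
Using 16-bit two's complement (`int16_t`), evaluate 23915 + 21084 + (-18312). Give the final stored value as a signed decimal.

23915 + 21084 = 44999 → wraps to -20537 (1010111111000111)
-20537 + (-18312) = -38849 → wraps to 26687 (0110100000111111)

26687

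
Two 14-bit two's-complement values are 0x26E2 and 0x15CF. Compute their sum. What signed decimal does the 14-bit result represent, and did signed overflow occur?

-847; no overflow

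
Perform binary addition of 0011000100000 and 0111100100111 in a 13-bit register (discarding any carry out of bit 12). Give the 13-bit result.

1010101000111

  0011000100000
+ 0111100100111
= 1010101000111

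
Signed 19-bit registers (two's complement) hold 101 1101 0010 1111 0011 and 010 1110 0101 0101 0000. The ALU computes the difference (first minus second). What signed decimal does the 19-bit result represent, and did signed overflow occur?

191907; overflow

101 1101 0010 1111 0011 → 1011101001011110011 = -142605 (signed)
010 1110 0101 0101 0000 → 0101110010101010000 = 189776 (signed)
Subtract via negate-and-add: invert 0101110010101010000 + 1 = 1010001101010110000 (i.e. -189776).
  1011101001011110011
+ 1010001101010110000
= 0101110110110100011  (discard carry-out 1)
Result 0101110110110100011: MSB = 0 → value 191907.
Both addends (after negating the subtrahend) are negative but the stored result is non-negative: signed overflow. The true value -142605 − 189776 = -332381 lies outside [-262144, 262143].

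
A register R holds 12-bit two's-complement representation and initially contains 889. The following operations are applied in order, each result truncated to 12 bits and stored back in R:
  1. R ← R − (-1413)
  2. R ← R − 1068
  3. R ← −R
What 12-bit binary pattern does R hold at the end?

101100101110

Start: R = 889 = 001101111001.
R = 889 − (-1413) = 2302; wraps to -1794 = 100011111110
R = -1794 − 1068 = -2862; wraps to 1234 = 010011010010
R = −(1234) = -1234 = 101100101110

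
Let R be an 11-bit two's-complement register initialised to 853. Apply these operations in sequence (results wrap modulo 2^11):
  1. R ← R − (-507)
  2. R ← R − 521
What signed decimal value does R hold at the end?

839

Start: R = 853 = 01101010101.
R = 853 − (-507) = 1360; wraps to -688 = 10101010000
R = -688 − 521 = -1209; wraps to 839 = 01101000111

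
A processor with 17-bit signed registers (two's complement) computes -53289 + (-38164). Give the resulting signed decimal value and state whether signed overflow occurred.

39619; overflow

-53289 → 10010111111010111
-38164 → 10110101011101100
  10010111111010111
+ 10110101011101100
= 01001101011000011  (discard carry-out 1)
Result 01001101011000011: MSB = 0 → value 39619.
Both addends are negative but the stored result is non-negative: signed overflow. The true value -53289 + (-38164) = -91453 lies outside [-65536, 65535].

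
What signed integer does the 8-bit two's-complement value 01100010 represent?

MSB is 0, so the value is non-negative: 01100010 = 98.

98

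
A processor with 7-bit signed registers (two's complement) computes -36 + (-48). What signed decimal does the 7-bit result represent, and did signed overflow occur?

44; overflow

-36 → 1011100
-48 → 1010000
  1011100
+ 1010000
= 0101100  (discard carry-out 1)
Result 0101100: MSB = 0 → value 44.
Both addends are negative but the stored result is non-negative: signed overflow. The true value -36 + (-48) = -84 lies outside [-64, 63].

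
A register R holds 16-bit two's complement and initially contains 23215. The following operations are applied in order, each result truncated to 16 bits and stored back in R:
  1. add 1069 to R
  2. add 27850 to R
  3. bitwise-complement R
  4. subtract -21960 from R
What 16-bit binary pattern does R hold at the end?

Start: R = 23215 = 0101101010101111.
R = 23215 + 1069 = 24284 = 0101111011011100
R = 24284 + 27850 = 52134; wraps to -13402 = 1100101110100110
R = NOT 1100101110100110 = 0011010001011001 = 13401
R = 13401 − (-21960) = 35361; wraps to -30175 = 1000101000100001

1000101000100001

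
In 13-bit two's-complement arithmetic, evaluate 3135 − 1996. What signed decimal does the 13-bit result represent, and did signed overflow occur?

3135 → 0110000111111
1996 → 0011111001100
Subtract via negate-and-add: invert 0011111001100 + 1 = 1100000110100 (i.e. -1996).
  0110000111111
+ 1100000110100
= 0010001110011  (discard carry-out 1)
Result 0010001110011: MSB = 0 → value 1139.
Addends (after negating the subtrahend) have opposite signs, so signed overflow cannot occur.

1139; no overflow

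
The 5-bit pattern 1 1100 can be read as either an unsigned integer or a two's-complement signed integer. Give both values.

unsigned = 28, signed = -4

Unsigned: 11100 = 28.
Signed: MSB=1 → 28 − 32 = -4.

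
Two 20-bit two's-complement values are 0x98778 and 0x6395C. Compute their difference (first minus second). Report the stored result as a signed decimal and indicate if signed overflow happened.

216604; overflow

0x98778 = 10011000011101111000 = -424072 (signed)
0x6395C = 01100011100101011100 = 407900 (signed)
Subtract via negate-and-add: invert 01100011100101011100 + 1 = 10011100011010100100 (i.e. -407900).
  10011000011101111000
+ 10011100011010100100
= 00110100111000011100  (discard carry-out 1)
Result 00110100111000011100: MSB = 0 → value 216604.
Both addends (after negating the subtrahend) are negative but the stored result is non-negative: signed overflow. The true value -424072 − 407900 = -831972 lies outside [-524288, 524287].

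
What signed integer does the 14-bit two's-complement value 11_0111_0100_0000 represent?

-2240

MSB is 1, so the value is negative.
Invert: 00100010111111. Add 1: 00100011000000 = 2240. So the value is −2240.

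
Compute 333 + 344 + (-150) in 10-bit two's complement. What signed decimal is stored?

-497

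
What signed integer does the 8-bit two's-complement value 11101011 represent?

MSB is 1, so the value is negative.
Unsigned reading: 235. Subtract 2^8 = 256: 235 − 256 = -21.

-21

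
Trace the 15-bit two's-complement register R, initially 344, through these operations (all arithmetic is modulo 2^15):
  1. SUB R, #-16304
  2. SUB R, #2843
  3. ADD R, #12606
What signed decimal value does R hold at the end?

-6357

Start: R = 344 = 000000101011000.
R = 344 − (-16304) = 16648; wraps to -16120 = 100000100001000
R = -16120 − 2843 = -18963; wraps to 13805 = 011010111101101
R = 13805 + 12606 = 26411; wraps to -6357 = 110011100101011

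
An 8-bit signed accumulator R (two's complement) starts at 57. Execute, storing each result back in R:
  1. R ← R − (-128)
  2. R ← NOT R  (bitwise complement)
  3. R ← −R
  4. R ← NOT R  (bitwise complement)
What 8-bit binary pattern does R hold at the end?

Start: R = 57 = 00111001.
R = 57 − (-128) = 185; wraps to -71 = 10111001
R = NOT 10111001 = 01000110 = 70
R = −(70) = -70 = 10111010
R = NOT 10111010 = 01000101 = 69

01000101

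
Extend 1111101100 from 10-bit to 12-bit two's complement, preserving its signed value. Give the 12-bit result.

MSB of 1111101100 is 1; replicate it into the new high bits.
11|1111101100 → 111111101100 (still -20).

111111101100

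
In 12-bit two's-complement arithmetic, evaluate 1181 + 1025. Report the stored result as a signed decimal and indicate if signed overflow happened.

-1890; overflow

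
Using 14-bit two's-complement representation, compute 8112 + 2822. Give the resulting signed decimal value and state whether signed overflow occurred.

-5450; overflow

8112 → 01111110110000
2822 → 00101100000110
  01111110110000
+ 00101100000110
= 10101010110110
Result 10101010110110: MSB = 1 → 10934 − 16384 = -5450.
Both addends are non-negative but the stored result is negative: signed overflow. The true value 8112 + 2822 = 10934 lies outside [-8192, 8191].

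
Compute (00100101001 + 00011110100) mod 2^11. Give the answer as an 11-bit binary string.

  00100101001
+ 00011110100
= 01000011101

01000011101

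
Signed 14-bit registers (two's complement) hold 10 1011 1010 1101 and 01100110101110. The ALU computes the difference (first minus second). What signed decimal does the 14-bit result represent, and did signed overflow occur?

10 1011 1010 1101 → 10101110101101 = -5203 (signed)
01100110101110 = 6574 (signed)
Subtract via negate-and-add: invert 01100110101110 + 1 = 10011001010010 (i.e. -6574).
  10101110101101
+ 10011001010010
= 01000111111111  (discard carry-out 1)
Result 01000111111111: MSB = 0 → value 4607.
Both addends (after negating the subtrahend) are negative but the stored result is non-negative: signed overflow. The true value -5203 − 6574 = -11777 lies outside [-8192, 8191].

4607; overflow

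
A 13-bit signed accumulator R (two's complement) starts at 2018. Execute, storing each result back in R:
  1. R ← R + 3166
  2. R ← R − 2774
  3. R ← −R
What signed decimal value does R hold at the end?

-2410

Start: R = 2018 = 0011111100010.
R = 2018 + 3166 = 5184; wraps to -3008 = 1010001000000
R = -3008 − 2774 = -5782; wraps to 2410 = 0100101101010
R = −(2410) = -2410 = 1011010010110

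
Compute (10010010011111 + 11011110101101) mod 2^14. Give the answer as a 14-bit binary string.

01110001001100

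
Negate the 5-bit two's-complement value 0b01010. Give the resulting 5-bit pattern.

10110

Invert: 10101. Add 1: 10110.
Check: 01010 = 10, 10110 = -10.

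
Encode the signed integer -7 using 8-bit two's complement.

|-7| = 7 = 00000111 in 8 bits.
Invert the bits: 11111000. Add 1: 11111001.
Check: 11111001 reads as 249 − 256 = -7.

11111001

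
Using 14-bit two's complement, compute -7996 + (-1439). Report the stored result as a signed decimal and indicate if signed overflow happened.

-7996 → 10000011000100
-1439 → 11101001100001
  10000011000100
+ 11101001100001
= 01101100100101  (discard carry-out 1)
Result 01101100100101: MSB = 0 → value 6949.
Both addends are negative but the stored result is non-negative: signed overflow. The true value -7996 + (-1439) = -9435 lies outside [-8192, 8191].

6949; overflow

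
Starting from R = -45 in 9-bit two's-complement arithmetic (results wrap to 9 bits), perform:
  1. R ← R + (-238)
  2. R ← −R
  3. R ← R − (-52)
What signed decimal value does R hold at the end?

-177

Start: R = -45 = 111010011.
R = -45 + (-238) = -283; wraps to 229 = 011100101
R = −(229) = -229 = 100011011
R = -229 − (-52) = -177 = 101001111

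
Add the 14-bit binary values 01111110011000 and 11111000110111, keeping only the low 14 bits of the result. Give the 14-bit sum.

01110111001111

  01111110011000
+ 11111000110111
= 01110111001111  (discard carry-out 1)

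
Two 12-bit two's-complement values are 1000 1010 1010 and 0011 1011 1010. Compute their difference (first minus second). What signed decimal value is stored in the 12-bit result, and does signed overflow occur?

1000 1010 1010 → 100010101010 = -1878 (signed)
0011 1011 1010 → 001110111010 = 954 (signed)
Subtract via negate-and-add: invert 001110111010 + 1 = 110001000110 (i.e. -954).
  100010101010
+ 110001000110
= 010011110000  (discard carry-out 1)
Result 010011110000: MSB = 0 → value 1264.
Both addends (after negating the subtrahend) are negative but the stored result is non-negative: signed overflow. The true value -1878 − 954 = -2832 lies outside [-2048, 2047].

1264; overflow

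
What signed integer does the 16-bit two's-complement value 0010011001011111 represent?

9823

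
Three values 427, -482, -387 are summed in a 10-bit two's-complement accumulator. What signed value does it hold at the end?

427 + (-482) = -55 (1111001001)
-55 + (-387) = -442 (1001000110)

-442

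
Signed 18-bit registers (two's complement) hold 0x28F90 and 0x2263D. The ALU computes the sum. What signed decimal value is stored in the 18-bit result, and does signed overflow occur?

46541; overflow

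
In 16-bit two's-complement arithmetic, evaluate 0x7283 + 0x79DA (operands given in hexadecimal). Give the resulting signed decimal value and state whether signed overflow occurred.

0x7283 = 0111001010000011 = 29315 (signed)
0x79DA = 0111100111011010 = 31194 (signed)
  0111001010000011
+ 0111100111011010
= 1110110001011101
Result 1110110001011101: MSB = 1 → 60509 − 65536 = -5027.
Both addends are non-negative but the stored result is negative: signed overflow. The true value 29315 + 31194 = 60509 lies outside [-32768, 32767].

-5027; overflow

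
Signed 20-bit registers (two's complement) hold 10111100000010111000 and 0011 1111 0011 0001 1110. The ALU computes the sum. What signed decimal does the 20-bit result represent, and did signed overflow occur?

-19498; no overflow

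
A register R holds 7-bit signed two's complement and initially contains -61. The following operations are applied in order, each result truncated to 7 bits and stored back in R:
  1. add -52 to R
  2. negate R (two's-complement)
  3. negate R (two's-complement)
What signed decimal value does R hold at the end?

Start: R = -61 = 1000011.
R = -61 + (-52) = -113; wraps to 15 = 0001111
R = −(15) = -15 = 1110001
R = −(-15) = 15 = 0001111

15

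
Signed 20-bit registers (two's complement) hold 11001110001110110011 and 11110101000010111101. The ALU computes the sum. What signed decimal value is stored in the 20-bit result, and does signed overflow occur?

-248720; no overflow

11001110001110110011 = -203853 (signed)
11110101000010111101 = -44867 (signed)
  11001110001110110011
+ 11110101000010111101
= 11000011010001110000  (discard carry-out 1)
Result 11000011010001110000: MSB = 1 → 799856 − 1048576 = -248720.
Both addends are negative and so is the stored result: no signed overflow.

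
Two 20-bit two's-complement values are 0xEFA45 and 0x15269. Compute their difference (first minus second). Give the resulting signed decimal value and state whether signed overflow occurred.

-153636; no overflow

0xEFA45 = 11101111101001000101 = -67003 (signed)
0x15269 = 00010101001001101001 = 86633 (signed)
Subtract via negate-and-add: invert 00010101001001101001 + 1 = 11101010110110010111 (i.e. -86633).
  11101111101001000101
+ 11101010110110010111
= 11011010011111011100  (discard carry-out 1)
Result 11011010011111011100: MSB = 1 → 894940 − 1048576 = -153636.
Both addends (after negating the subtrahend) are negative and so is the stored result: no signed overflow.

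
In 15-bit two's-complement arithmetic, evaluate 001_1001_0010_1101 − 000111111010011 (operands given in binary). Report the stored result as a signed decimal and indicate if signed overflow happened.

2394; no overflow

001_1001_0010_1101 → 001100100101101 = 6445 (signed)
000111111010011 = 4051 (signed)
Subtract via negate-and-add: invert 000111111010011 + 1 = 111000000101101 (i.e. -4051).
  001100100101101
+ 111000000101101
= 000100101011010  (discard carry-out 1)
Result 000100101011010: MSB = 0 → value 2394.
Addends (after negating the subtrahend) have opposite signs, so signed overflow cannot occur.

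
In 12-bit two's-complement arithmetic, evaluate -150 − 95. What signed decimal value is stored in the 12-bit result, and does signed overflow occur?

-245; no overflow

-150 → 111101101010
95 → 000001011111
Subtract via negate-and-add: invert 000001011111 + 1 = 111110100001 (i.e. -95).
  111101101010
+ 111110100001
= 111100001011  (discard carry-out 1)
Result 111100001011: MSB = 1 → 3851 − 4096 = -245.
Both addends (after negating the subtrahend) are negative and so is the stored result: no signed overflow.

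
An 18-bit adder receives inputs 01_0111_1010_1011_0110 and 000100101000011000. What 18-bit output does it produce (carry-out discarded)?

011100010011001110

  010111101010110110
+ 000100101000011000
= 011100010011001110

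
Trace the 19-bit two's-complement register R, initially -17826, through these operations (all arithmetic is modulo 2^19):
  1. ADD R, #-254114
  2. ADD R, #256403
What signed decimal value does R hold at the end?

Start: R = -17826 = 1111011101001011110.
R = -17826 + (-254114) = -271940; wraps to 252348 = 0111101100110111100
R = 252348 + 256403 = 508751; wraps to -15537 = 1111100001101001111

-15537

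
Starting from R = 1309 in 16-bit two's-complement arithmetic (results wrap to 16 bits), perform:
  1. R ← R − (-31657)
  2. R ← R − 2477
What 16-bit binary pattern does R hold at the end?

0111011100011001

Start: R = 1309 = 0000010100011101.
R = 1309 − (-31657) = 32966; wraps to -32570 = 1000000011000110
R = -32570 − 2477 = -35047; wraps to 30489 = 0111011100011001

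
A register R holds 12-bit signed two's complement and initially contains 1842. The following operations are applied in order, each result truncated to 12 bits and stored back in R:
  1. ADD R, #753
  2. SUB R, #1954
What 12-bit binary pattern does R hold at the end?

Start: R = 1842 = 011100110010.
R = 1842 + 753 = 2595; wraps to -1501 = 101000100011
R = -1501 − 1954 = -3455; wraps to 641 = 001010000001

001010000001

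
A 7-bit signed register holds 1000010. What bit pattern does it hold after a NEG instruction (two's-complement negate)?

0111110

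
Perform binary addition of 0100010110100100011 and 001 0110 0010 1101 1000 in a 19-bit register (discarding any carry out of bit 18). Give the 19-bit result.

  0100010110100100011
+ 0010110001011011000
= 0111000111111111011

0111000111111111011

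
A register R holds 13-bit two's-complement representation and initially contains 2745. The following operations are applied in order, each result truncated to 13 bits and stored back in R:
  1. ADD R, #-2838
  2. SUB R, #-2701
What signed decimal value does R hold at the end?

2608

Start: R = 2745 = 0101010111001.
R = 2745 + (-2838) = -93 = 1111110100011
R = -93 − (-2701) = 2608 = 0101000110000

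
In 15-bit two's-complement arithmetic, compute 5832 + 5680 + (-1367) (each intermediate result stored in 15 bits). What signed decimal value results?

5832 + 5680 = 11512 (010110011111000)
11512 + (-1367) = 10145 (010011110100001)

10145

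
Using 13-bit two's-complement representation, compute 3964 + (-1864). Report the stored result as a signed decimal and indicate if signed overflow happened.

2100; no overflow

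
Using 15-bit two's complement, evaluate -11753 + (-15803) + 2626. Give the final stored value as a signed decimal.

7838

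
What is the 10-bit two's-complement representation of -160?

1101100000

|-160| = 160 = 0010100000 in 10 bits.
Invert the bits: 1101011111. Add 1: 1101100000.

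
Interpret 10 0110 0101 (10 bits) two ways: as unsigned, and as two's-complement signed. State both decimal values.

unsigned = 613, signed = -411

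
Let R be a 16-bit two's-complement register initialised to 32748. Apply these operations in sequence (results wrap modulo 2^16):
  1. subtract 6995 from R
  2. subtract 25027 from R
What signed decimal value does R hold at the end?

726

Start: R = 32748 = 0111111111101100.
R = 32748 − 6995 = 25753 = 0110010010011001
R = 25753 − 25027 = 726 = 0000001011010110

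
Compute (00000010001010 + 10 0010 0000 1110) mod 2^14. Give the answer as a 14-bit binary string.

  00000010001010
+ 10001000001110
= 10001010011000

10001010011000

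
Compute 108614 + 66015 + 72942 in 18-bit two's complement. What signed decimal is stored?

108614 + 66015 = 174629 → wraps to -87515 (101010101000100101)
-87515 + 72942 = -14573 (111100011100010011)

-14573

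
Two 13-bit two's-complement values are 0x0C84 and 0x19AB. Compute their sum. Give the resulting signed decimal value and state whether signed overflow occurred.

0x0C84 = 0110010000100 = 3204 (signed)
0x19AB = 1100110101011 = -1621 (signed)
  0110010000100
+ 1100110101011
= 0011000101111  (discard carry-out 1)
Result 0011000101111: MSB = 0 → value 1583.
Addends have opposite signs, so signed overflow cannot occur.

1583; no overflow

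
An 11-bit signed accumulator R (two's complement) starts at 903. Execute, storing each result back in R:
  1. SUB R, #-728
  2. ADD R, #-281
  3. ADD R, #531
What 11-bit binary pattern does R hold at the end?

11101011001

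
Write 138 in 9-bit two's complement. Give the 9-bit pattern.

010001010

138 is non-negative, so write it directly in 9 bits: 010001010.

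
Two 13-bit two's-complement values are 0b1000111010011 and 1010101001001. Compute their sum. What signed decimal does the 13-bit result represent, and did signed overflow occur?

0b1000111010011 → 1000111010011 = -3629 (signed)
1010101001001 = -2743 (signed)
  1000111010011
+ 1010101001001
= 0011100011100  (discard carry-out 1)
Result 0011100011100: MSB = 0 → value 1820.
Both addends are negative but the stored result is non-negative: signed overflow. The true value -3629 + (-2743) = -6372 lies outside [-4096, 4095].

1820; overflow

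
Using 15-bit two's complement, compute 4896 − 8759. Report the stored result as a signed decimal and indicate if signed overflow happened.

4896 → 001001100100000
8759 → 010001000110111
Subtract via negate-and-add: invert 010001000110111 + 1 = 101110111001001 (i.e. -8759).
  001001100100000
+ 101110111001001
= 111000011101001
Result 111000011101001: MSB = 1 → 28905 − 32768 = -3863.
Addends (after negating the subtrahend) have opposite signs, so signed overflow cannot occur.

-3863; no overflow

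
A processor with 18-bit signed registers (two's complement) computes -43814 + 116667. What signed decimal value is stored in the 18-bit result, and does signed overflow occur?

-43814 → 110101010011011010
116667 → 011100011110111011
  110101010011011010
+ 011100011110111011
= 010001110010010101  (discard carry-out 1)
Result 010001110010010101: MSB = 0 → value 72853.
Addends have opposite signs, so signed overflow cannot occur.

72853; no overflow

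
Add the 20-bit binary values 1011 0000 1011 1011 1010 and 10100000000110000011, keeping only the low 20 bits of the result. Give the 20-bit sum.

01010000110100111101

  10110000101110111010
+ 10100000000110000011
= 01010000110100111101  (discard carry-out 1)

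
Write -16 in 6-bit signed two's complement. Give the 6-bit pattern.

|-16| = 16 = 010000 in 6 bits.
Invert the bits: 101111. Add 1: 110000.

110000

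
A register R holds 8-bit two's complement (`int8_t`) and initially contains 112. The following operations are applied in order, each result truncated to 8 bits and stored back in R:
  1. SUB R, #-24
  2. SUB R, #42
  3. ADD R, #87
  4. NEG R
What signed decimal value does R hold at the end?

Start: R = 112 = 01110000.
R = 112 − (-24) = 136; wraps to -120 = 10001000
R = -120 − 42 = -162; wraps to 94 = 01011110
R = 94 + 87 = 181; wraps to -75 = 10110101
R = −(-75) = 75 = 01001011

75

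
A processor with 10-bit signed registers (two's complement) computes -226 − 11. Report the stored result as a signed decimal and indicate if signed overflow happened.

-237; no overflow

-226 → 1100011110
11 → 0000001011
Subtract via negate-and-add: invert 0000001011 + 1 = 1111110101 (i.e. -11).
  1100011110
+ 1111110101
= 1100010011  (discard carry-out 1)
Result 1100010011: MSB = 1 → 787 − 1024 = -237.
Both addends (after negating the subtrahend) are negative and so is the stored result: no signed overflow.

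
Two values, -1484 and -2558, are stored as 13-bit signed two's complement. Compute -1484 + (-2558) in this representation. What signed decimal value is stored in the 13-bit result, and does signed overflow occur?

-4042; no overflow

-1484 → 1101000110100
-2558 → 1011000000010
  1101000110100
+ 1011000000010
= 1000000110110  (discard carry-out 1)
Result 1000000110110: MSB = 1 → 4150 − 8192 = -4042.
Both addends are negative and so is the stored result: no signed overflow.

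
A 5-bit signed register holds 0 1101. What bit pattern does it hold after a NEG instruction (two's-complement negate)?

Invert: 10010. Add 1: 10011.

10011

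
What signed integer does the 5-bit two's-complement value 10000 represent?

MSB is 1, so the value is negative.
Invert: 01111. Add 1: 10000 = 16. So the value is −16.

-16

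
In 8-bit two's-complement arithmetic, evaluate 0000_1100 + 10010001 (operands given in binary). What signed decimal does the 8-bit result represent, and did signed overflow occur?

0000_1100 → 00001100 = 12 (signed)
10010001 = -111 (signed)
  00001100
+ 10010001
= 10011101
Result 10011101: MSB = 1 → 157 − 256 = -99.
Addends have opposite signs, so signed overflow cannot occur.

-99; no overflow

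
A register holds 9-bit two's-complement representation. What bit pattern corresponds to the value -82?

110101110

|-82| = 82 = 001010010 in 9 bits.
Invert the bits: 110101101. Add 1: 110101110.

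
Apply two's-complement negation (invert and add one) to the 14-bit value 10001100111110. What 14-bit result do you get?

01110011000010

Invert: 01110011000001. Add 1: 01110011000010.
Check: 10001100111110 = -7362, 01110011000010 = 7362.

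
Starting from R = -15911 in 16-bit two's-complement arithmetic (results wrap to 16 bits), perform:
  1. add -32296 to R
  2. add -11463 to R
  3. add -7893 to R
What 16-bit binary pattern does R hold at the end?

Start: R = -15911 = 1100000111011001.
R = -15911 + (-32296) = -48207; wraps to 17329 = 0100001110110001
R = 17329 + (-11463) = 5866 = 0001011011101010
R = 5866 + (-7893) = -2027 = 1111100000010101

1111100000010101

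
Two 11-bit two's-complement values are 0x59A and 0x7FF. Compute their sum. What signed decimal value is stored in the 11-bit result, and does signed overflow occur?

-615; no overflow

0x59A = 10110011010 = -614 (signed)
0x7FF = 11111111111 = -1 (signed)
  10110011010
+ 11111111111
= 10110011001  (discard carry-out 1)
Result 10110011001: MSB = 1 → 1433 − 2048 = -615.
Both addends are negative and so is the stored result: no signed overflow.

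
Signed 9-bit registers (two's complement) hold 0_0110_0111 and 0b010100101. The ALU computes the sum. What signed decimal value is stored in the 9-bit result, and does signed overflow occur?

-244; overflow

0_0110_0111 → 001100111 = 103 (signed)
0b010100101 → 010100101 = 165 (signed)
  001100111
+ 010100101
= 100001100
Result 100001100: MSB = 1 → 268 − 512 = -244.
Both addends are non-negative but the stored result is negative: signed overflow. The true value 103 + 165 = 268 lies outside [-256, 255].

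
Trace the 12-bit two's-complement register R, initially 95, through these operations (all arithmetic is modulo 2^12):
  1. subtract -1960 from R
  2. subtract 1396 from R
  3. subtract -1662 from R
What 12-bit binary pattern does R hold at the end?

100100010001

Start: R = 95 = 000001011111.
R = 95 − (-1960) = 2055; wraps to -2041 = 100000000111
R = -2041 − 1396 = -3437; wraps to 659 = 001010010011
R = 659 − (-1662) = 2321; wraps to -1775 = 100100010001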